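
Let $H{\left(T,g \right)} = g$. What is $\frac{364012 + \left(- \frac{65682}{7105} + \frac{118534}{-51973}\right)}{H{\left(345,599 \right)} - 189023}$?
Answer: $- \frac{3733716316759}{1932749575610} \approx -1.9318$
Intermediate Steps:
$\frac{364012 + \left(- \frac{65682}{7105} + \frac{118534}{-51973}\right)}{H{\left(345,599 \right)} - 189023} = \frac{364012 + \left(- \frac{65682}{7105} + \frac{118534}{-51973}\right)}{599 - 189023} = \frac{364012 + \left(\left(-65682\right) \frac{1}{7105} + 118534 \left(- \frac{1}{51973}\right)\right)}{-188424} = \left(364012 - \frac{4255874656}{369268165}\right) \left(- \frac{1}{188424}\right) = \frac{134413787403324}{369268165} \left(- \frac{1}{188424}\right) = - \frac{3733716316759}{1932749575610}$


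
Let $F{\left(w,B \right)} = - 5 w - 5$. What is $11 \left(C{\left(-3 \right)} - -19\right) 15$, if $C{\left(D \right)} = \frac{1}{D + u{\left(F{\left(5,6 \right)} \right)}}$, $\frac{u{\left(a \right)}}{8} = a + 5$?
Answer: $\frac{636240}{203} \approx 3134.2$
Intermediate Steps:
$F{\left(w,B \right)} = -5 - 5 w$
$u{\left(a \right)} = 40 + 8 a$ ($u{\left(a \right)} = 8 \left(a + 5\right) = 8 \left(5 + a\right) = 40 + 8 a$)
$C{\left(D \right)} = \frac{1}{-200 + D}$ ($C{\left(D \right)} = \frac{1}{D + \left(40 + 8 \left(-5 - 25\right)\right)} = \frac{1}{D + \left(40 + 8 \left(-30\right)\right)} = \frac{1}{D + \left(40 - 240\right)} = \frac{1}{D - 200} = \frac{1}{-200 + D}$)
$11 \left(C{\left(-3 \right)} - -19\right) 15 = 11 \left(\frac{1}{-200 - 3} - -19\right) 15 = 11 \left(\frac{1}{-203} + 19\right) 15 = 11 \left(- \frac{1}{203} + 19\right) 15 = 11 \cdot \frac{3856}{203} \cdot 15 = \frac{42416}{203} \cdot 15 = \frac{636240}{203}$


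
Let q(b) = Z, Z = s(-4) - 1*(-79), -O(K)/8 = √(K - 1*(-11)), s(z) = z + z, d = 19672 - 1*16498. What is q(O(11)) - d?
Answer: -3103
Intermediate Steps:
d = 3174 (d = 19672 - 16498 = 3174)
s(z) = 2*z
O(K) = -8*√(11 + K) (O(K) = -8*√(K - 1*(-11)) = -8*√(K + 11) = -8*√(11 + K))
Z = 71 (Z = 2*(-4) - 1*(-79) = -8 + 79 = 71)
q(b) = 71
q(O(11)) - d = 71 - 1*3174 = 71 - 3174 = -3103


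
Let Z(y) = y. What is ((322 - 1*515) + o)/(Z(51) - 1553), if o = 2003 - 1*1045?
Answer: -765/1502 ≈ -0.50932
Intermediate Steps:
o = 958 (o = 2003 - 1045 = 958)
((322 - 1*515) + o)/(Z(51) - 1553) = ((322 - 1*515) + 958)/(51 - 1553) = ((322 - 515) + 958)/(-1502) = (-193 + 958)*(-1/1502) = 765*(-1/1502) = -765/1502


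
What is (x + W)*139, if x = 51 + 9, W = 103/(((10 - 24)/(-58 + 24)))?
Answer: 301769/7 ≈ 43110.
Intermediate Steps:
W = 1751/7 (W = 103/((-14/(-34))) = 103/((-14*(-1/34))) = 103/(7/17) = 103*(17/7) = 1751/7 ≈ 250.14)
x = 60
(x + W)*139 = (60 + 1751/7)*139 = (2171/7)*139 = 301769/7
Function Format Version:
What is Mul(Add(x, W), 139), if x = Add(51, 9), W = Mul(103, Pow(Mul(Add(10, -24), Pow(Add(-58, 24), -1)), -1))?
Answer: Rational(301769, 7) ≈ 43110.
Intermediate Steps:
W = Rational(1751, 7) (W = Mul(103, Pow(Mul(-14, Pow(-34, -1)), -1)) = Mul(103, Pow(Mul(-14, Rational(-1, 34)), -1)) = Mul(103, Pow(Rational(7, 17), -1)) = Mul(103, Rational(17, 7)) = Rational(1751, 7) ≈ 250.14)
x = 60
Mul(Add(x, W), 139) = Mul(Add(60, Rational(1751, 7)), 139) = Mul(Rational(2171, 7), 139) = Rational(301769, 7)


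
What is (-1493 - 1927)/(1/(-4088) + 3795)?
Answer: -13980960/15513959 ≈ -0.90119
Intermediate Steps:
(-1493 - 1927)/(1/(-4088) + 3795) = -3420/(-1/4088 + 3795) = -3420/15513959/4088 = -3420*4088/15513959 = -13980960/15513959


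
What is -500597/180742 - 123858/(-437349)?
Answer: -65516418239/26349110986 ≈ -2.4865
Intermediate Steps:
-500597/180742 - 123858/(-437349) = -500597*1/180742 - 123858*(-1/437349) = -500597/180742 + 41286/145783 = -65516418239/26349110986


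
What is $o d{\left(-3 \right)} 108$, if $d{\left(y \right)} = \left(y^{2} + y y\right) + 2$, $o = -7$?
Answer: $-15120$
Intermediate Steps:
$d{\left(y \right)} = 2 + 2 y^{2}$ ($d{\left(y \right)} = \left(y^{2} + y^{2}\right) + 2 = 2 y^{2} + 2 = 2 + 2 y^{2}$)
$o d{\left(-3 \right)} 108 = - 7 \left(2 + 2 \left(-3\right)^{2}\right) 108 = - 7 \left(2 + 2 \cdot 9\right) 108 = - 7 \left(2 + 18\right) 108 = \left(-7\right) 20 \cdot 108 = \left(-140\right) 108 = -15120$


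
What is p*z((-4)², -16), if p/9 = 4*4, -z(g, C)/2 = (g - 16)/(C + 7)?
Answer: 0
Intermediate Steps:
z(g, C) = -2*(-16 + g)/(7 + C) (z(g, C) = -2*(g - 16)/(C + 7) = -2*(-16 + g)/(7 + C))
p = 144 (p = 9*(4*4) = 9*16 = 144)
p*z((-4)², -16) = 144*(2*(16 - 1*(-4)²)/(7 - 16)) = 144*(2*(16 - 1*16)/(-9)) = 144*(2*(-⅑)*(16 - 16)) = 144*(2*(-⅑)*0) = 144*0 = 0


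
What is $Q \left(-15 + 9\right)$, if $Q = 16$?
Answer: $-96$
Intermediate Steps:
$Q \left(-15 + 9\right) = 16 \left(-15 + 9\right) = 16 \left(-6\right) = -96$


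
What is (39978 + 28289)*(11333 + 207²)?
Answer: 3698842594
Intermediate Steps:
(39978 + 28289)*(11333 + 207²) = 68267*(11333 + 42849) = 68267*54182 = 3698842594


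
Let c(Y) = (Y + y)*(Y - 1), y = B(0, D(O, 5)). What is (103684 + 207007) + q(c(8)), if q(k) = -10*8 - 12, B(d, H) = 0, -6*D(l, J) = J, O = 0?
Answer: 310599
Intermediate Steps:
D(l, J) = -J/6
y = 0
c(Y) = Y*(-1 + Y) (c(Y) = (Y + 0)*(Y - 1) = Y*(-1 + Y))
q(k) = -92 (q(k) = -80 - 12 = -92)
(103684 + 207007) + q(c(8)) = (103684 + 207007) - 92 = 310691 - 92 = 310599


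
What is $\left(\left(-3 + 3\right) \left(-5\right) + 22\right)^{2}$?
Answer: $484$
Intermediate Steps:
$\left(\left(-3 + 3\right) \left(-5\right) + 22\right)^{2} = \left(0 \left(-5\right) + 22\right)^{2} = \left(0 + 22\right)^{2} = 22^{2} = 484$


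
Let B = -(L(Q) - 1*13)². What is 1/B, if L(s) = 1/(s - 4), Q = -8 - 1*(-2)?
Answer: -100/17161 ≈ -0.0058272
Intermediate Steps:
Q = -6 (Q = -8 + 2 = -6)
L(s) = 1/(-4 + s)
B = -17161/100 (B = -(1/(-4 - 6) - 1*13)² = -(1/(-10) - 13)² = -(-⅒ - 13)² = -(-131/10)² = -1*17161/100 = -17161/100 ≈ -171.61)
1/B = 1/(-17161/100) = -100/17161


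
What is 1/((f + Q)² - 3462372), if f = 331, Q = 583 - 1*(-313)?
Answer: -1/1956843 ≈ -5.1103e-7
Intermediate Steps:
Q = 896 (Q = 583 + 313 = 896)
1/((f + Q)² - 3462372) = 1/((331 + 896)² - 3462372) = 1/(1227² - 3462372) = 1/(1505529 - 3462372) = 1/(-1956843) = -1/1956843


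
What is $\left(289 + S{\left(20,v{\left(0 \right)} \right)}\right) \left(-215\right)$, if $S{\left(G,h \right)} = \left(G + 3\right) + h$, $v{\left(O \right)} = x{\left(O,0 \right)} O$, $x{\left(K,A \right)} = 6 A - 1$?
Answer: $-67080$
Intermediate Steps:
$x{\left(K,A \right)} = -1 + 6 A$
$v{\left(O \right)} = - O$ ($v{\left(O \right)} = \left(-1 + 6 \cdot 0\right) O = \left(-1 + 0\right) O = - O$)
$S{\left(G,h \right)} = 3 + G + h$ ($S{\left(G,h \right)} = \left(3 + G\right) + h = 3 + G + h$)
$\left(289 + S{\left(20,v{\left(0 \right)} \right)}\right) \left(-215\right) = \left(289 + \left(3 + 20 - 0\right)\right) \left(-215\right) = \left(289 + \left(3 + 20 + 0\right)\right) \left(-215\right) = \left(289 + 23\right) \left(-215\right) = 312 \left(-215\right) = -67080$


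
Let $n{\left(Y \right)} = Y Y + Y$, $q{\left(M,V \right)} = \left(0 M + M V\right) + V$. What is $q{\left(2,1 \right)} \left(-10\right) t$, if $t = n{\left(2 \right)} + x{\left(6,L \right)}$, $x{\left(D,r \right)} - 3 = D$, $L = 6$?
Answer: $-450$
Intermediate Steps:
$x{\left(D,r \right)} = 3 + D$
$q{\left(M,V \right)} = V + M V$ ($q{\left(M,V \right)} = \left(0 + M V\right) + V = M V + V = V + M V$)
$n{\left(Y \right)} = Y + Y^{2}$ ($n{\left(Y \right)} = Y^{2} + Y = Y + Y^{2}$)
$t = 15$ ($t = 2 \left(1 + 2\right) + \left(3 + 6\right) = 2 \cdot 3 + 9 = 6 + 9 = 15$)
$q{\left(2,1 \right)} \left(-10\right) t = 1 \left(1 + 2\right) \left(-10\right) 15 = 1 \cdot 3 \left(-10\right) 15 = 3 \left(-10\right) 15 = \left(-30\right) 15 = -450$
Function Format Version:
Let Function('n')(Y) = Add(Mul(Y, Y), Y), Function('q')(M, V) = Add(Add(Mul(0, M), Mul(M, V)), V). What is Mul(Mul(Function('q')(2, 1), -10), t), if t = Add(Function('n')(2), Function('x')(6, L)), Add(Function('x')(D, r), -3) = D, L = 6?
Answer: -450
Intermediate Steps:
Function('x')(D, r) = Add(3, D)
Function('q')(M, V) = Add(V, Mul(M, V)) (Function('q')(M, V) = Add(Add(0, Mul(M, V)), V) = Add(Mul(M, V), V) = Add(V, Mul(M, V)))
Function('n')(Y) = Add(Y, Pow(Y, 2)) (Function('n')(Y) = Add(Pow(Y, 2), Y) = Add(Y, Pow(Y, 2)))
t = 15 (t = Add(Mul(2, Add(1, 2)), Add(3, 6)) = Add(Mul(2, 3), 9) = Add(6, 9) = 15)
Mul(Mul(Function('q')(2, 1), -10), t) = Mul(Mul(Mul(1, Add(1, 2)), -10), 15) = Mul(Mul(Mul(1, 3), -10), 15) = Mul(Mul(3, -10), 15) = Mul(-30, 15) = -450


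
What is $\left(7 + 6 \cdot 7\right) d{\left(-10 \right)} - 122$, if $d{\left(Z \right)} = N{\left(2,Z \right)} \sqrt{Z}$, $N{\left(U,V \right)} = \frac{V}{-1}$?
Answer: $-122 + 490 i \sqrt{10} \approx -122.0 + 1549.5 i$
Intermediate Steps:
$N{\left(U,V \right)} = - V$ ($N{\left(U,V \right)} = V \left(-1\right) = - V$)
$d{\left(Z \right)} = - Z^{\frac{3}{2}}$ ($d{\left(Z \right)} = - Z \sqrt{Z} = - Z^{\frac{3}{2}}$)
$\left(7 + 6 \cdot 7\right) d{\left(-10 \right)} - 122 = \left(7 + 6 \cdot 7\right) \left(- \left(-10\right)^{\frac{3}{2}}\right) - 122 = \left(7 + 42\right) \left(- \left(-10\right) i \sqrt{10}\right) - 122 = 49 \cdot 10 i \sqrt{10} - 122 = 490 i \sqrt{10} - 122 = -122 + 490 i \sqrt{10}$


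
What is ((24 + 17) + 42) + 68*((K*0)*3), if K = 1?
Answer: 83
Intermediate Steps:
((24 + 17) + 42) + 68*((K*0)*3) = ((24 + 17) + 42) + 68*((1*0)*3) = (41 + 42) + 68*(0*3) = 83 + 68*0 = 83 + 0 = 83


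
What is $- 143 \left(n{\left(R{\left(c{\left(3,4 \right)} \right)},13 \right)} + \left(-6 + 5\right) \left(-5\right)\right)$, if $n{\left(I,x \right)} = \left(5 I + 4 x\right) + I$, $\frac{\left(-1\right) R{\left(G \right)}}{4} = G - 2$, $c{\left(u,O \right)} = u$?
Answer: $-4719$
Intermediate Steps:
$R{\left(G \right)} = 8 - 4 G$ ($R{\left(G \right)} = - 4 \left(G - 2\right) = - 4 \left(-2 + G\right) = 8 - 4 G$)
$n{\left(I,x \right)} = 4 x + 6 I$ ($n{\left(I,x \right)} = \left(4 x + 5 I\right) + I = 4 x + 6 I$)
$- 143 \left(n{\left(R{\left(c{\left(3,4 \right)} \right)},13 \right)} + \left(-6 + 5\right) \left(-5\right)\right) = - 143 \left(\left(4 \cdot 13 + 6 \left(8 - 12\right)\right) + \left(-6 + 5\right) \left(-5\right)\right) = - 143 \left(\left(52 + 6 \left(8 - 12\right)\right) - -5\right) = - 143 \left(\left(52 + 6 \left(-4\right)\right) + 5\right) = - 143 \left(\left(52 - 24\right) + 5\right) = - 143 \left(28 + 5\right) = \left(-143\right) 33 = -4719$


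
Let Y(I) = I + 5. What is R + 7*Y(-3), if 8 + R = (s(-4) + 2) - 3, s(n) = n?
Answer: 1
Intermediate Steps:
Y(I) = 5 + I
R = -13 (R = -8 + ((-4 + 2) - 3) = -8 + (-2 - 3) = -8 - 5 = -13)
R + 7*Y(-3) = -13 + 7*(5 - 3) = -13 + 7*2 = -13 + 14 = 1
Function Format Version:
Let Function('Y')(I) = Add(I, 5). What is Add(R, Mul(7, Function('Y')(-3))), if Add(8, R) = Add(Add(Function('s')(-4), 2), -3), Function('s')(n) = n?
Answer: 1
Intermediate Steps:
Function('Y')(I) = Add(5, I)
R = -13 (R = Add(-8, Add(Add(-4, 2), -3)) = Add(-8, Add(-2, -3)) = Add(-8, -5) = -13)
Add(R, Mul(7, Function('Y')(-3))) = Add(-13, Mul(7, Add(5, -3))) = Add(-13, Mul(7, 2)) = Add(-13, 14) = 1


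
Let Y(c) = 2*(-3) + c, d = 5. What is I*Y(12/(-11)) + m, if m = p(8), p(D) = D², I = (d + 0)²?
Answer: -1246/11 ≈ -113.27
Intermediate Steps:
Y(c) = -6 + c
I = 25 (I = (5 + 0)² = 5² = 25)
m = 64 (m = 8² = 64)
I*Y(12/(-11)) + m = 25*(-6 + 12/(-11)) + 64 = 25*(-6 + 12*(-1/11)) + 64 = 25*(-6 - 12/11) + 64 = 25*(-78/11) + 64 = -1950/11 + 64 = -1246/11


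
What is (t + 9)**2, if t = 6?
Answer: 225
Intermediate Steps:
(t + 9)**2 = (6 + 9)**2 = 15**2 = 225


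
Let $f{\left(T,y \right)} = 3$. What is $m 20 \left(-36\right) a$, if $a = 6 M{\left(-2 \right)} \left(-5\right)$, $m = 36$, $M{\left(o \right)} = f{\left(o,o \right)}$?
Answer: $2332800$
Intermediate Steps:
$M{\left(o \right)} = 3$
$a = -90$ ($a = 6 \cdot 3 \left(-5\right) = 18 \left(-5\right) = -90$)
$m 20 \left(-36\right) a = 36 \cdot 20 \left(-36\right) \left(-90\right) = 720 \left(-36\right) \left(-90\right) = \left(-25920\right) \left(-90\right) = 2332800$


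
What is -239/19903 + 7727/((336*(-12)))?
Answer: -154754129/80248896 ≈ -1.9284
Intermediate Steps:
-239/19903 + 7727/((336*(-12))) = -239*1/19903 + 7727/(-4032) = -239/19903 + 7727*(-1/4032) = -239/19903 - 7727/4032 = -154754129/80248896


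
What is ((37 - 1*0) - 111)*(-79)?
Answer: 5846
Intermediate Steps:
((37 - 1*0) - 111)*(-79) = ((37 + 0) - 111)*(-79) = (37 - 111)*(-79) = -74*(-79) = 5846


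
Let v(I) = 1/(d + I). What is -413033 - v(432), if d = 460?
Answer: -368425437/892 ≈ -4.1303e+5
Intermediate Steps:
v(I) = 1/(460 + I)
-413033 - v(432) = -413033 - 1/(460 + 432) = -413033 - 1/892 = -368425437/892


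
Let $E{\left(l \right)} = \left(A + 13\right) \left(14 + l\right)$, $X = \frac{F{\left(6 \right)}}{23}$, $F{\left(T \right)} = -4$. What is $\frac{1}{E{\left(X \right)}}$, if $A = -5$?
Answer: $\frac{23}{2544} \approx 0.0090409$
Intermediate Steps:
$X = - \frac{4}{23} \approx -0.17391$
$E{\left(l \right)} = 112 + 8 l$ ($E{\left(l \right)} = \left(-5 + 13\right) \left(14 + l\right) = 8 \left(14 + l\right) = 112 + 8 l$)
$\frac{1}{E{\left(X \right)}} = \frac{1}{112 + 8 \left(- \frac{4}{23}\right)} = \frac{1}{112 - \frac{32}{23}} = \frac{1}{\frac{2544}{23}} = \frac{23}{2544}$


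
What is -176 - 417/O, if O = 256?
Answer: -45473/256 ≈ -177.63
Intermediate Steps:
-176 - 417/O = -176 - 417/256 = -45473/256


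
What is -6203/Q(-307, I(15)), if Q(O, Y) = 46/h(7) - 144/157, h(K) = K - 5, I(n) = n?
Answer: -973871/3467 ≈ -280.90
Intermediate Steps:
h(K) = -5 + K
Q(O, Y) = 3467/157 (Q(O, Y) = 46/(-5 + 7) - 144/157 = 46/2 - 144*1/157 = 46*(½) - 144/157 = 23 - 144/157 = 3467/157)
-6203/Q(-307, I(15)) = -6203/3467/157 = -6203*157/3467 = -973871/3467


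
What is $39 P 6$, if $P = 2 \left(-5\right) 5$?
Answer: $-11700$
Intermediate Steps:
$P = -50$ ($P = \left(-10\right) 5 = -50$)
$39 P 6 = 39 \left(-50\right) 6 = \left(-1950\right) 6 = -11700$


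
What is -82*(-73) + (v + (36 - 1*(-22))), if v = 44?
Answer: 6088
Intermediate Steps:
-82*(-73) + (v + (36 - 1*(-22))) = -82*(-73) + (44 + (36 - 1*(-22))) = 5986 + (44 + (36 + 22)) = 5986 + (44 + 58) = 5986 + 102 = 6088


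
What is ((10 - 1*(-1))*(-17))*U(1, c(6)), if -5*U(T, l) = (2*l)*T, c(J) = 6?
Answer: 2244/5 ≈ 448.80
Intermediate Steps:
U(T, l) = -2*T*l/5 (U(T, l) = -2*l*T/5 = -2*T*l/5)
((10 - 1*(-1))*(-17))*U(1, c(6)) = ((10 - 1*(-1))*(-17))*(-⅖*1*6) = ((10 + 1)*(-17))*(-12/5) = (11*(-17))*(-12/5) = -187*(-12/5) = 2244/5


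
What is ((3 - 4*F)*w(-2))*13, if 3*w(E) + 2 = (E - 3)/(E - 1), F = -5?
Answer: -299/9 ≈ -33.222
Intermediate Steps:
w(E) = -⅔ + (-3 + E)/(3*(-1 + E)) (w(E) = -⅔ + ((E - 3)/(E - 1))/3 = -⅔ + ((-3 + E)/(-1 + E))/3 = -⅔ + (-3 + E)/(3*(-1 + E)))
((3 - 4*F)*w(-2))*13 = ((3 - 4*(-5))*((-1 - 1*(-2))/(3*(-1 - 2))))*13 = ((3 + 20)*((⅓)*(-1 + 2)/(-3)))*13 = (23*((⅓)*(-⅓)*1))*13 = (23*(-⅑))*13 = -23/9*13 = -299/9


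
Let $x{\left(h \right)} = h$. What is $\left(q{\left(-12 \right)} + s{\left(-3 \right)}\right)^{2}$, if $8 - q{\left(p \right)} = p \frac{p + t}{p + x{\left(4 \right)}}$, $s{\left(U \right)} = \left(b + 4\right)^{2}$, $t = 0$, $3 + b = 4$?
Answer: $2601$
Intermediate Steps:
$b = 1$ ($b = -3 + 4 = 1$)
$s{\left(U \right)} = 25$ ($s{\left(U \right)} = \left(1 + 4\right)^{2} = 5^{2} = 25$)
$q{\left(p \right)} = 8 - \frac{p^{2}}{4 + p}$ ($q{\left(p \right)} = 8 - p \frac{p + 0}{p + 4} = 8 - p \frac{p}{4 + p} = 8 - \frac{p^{2}}{4 + p}$)
$\left(q{\left(-12 \right)} + s{\left(-3 \right)}\right)^{2} = \left(\frac{32 - \left(-12\right)^{2} + 8 \left(-12\right)}{4 - 12} + 25\right)^{2} = \left(\frac{32 - 144 - 96}{-8} + 25\right)^{2} = \left(- \frac{32 - 144 - 96}{8} + 25\right)^{2} = \left(\left(- \frac{1}{8}\right) \left(-208\right) + 25\right)^{2} = \left(26 + 25\right)^{2} = 51^{2} = 2601$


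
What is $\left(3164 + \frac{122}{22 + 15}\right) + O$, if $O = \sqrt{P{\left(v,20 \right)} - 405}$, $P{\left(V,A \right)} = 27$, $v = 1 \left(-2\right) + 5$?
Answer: $\frac{117190}{37} + 3 i \sqrt{42} \approx 3167.3 + 19.442 i$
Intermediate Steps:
$v = 3$ ($v = -2 + 5 = 3$)
$O = 3 i \sqrt{42}$ ($O = \sqrt{27 - 405} = \sqrt{-378} = 3 i \sqrt{42} \approx 19.442 i$)
$\left(3164 + \frac{122}{22 + 15}\right) + O = \left(3164 + \frac{122}{22 + 15}\right) + 3 i \sqrt{42} = \left(3164 + \frac{122}{37}\right) + 3 i \sqrt{42} = \frac{117190}{37} + 3 i \sqrt{42}$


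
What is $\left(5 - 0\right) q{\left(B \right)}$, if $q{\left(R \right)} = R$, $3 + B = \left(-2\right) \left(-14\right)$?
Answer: $125$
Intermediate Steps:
$B = 25$ ($B = -3 - -28 = -3 + 28 = 25$)
$\left(5 - 0\right) q{\left(B \right)} = \left(5 - 0\right) 25 = \left(5 + 0\right) 25 = 5 \cdot 25 = 125$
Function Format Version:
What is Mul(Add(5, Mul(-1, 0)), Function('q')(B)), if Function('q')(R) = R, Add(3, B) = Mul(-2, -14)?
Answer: 125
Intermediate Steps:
B = 25 (B = Add(-3, Mul(-2, -14)) = Add(-3, 28) = 25)
Mul(Add(5, Mul(-1, 0)), Function('q')(B)) = Mul(Add(5, Mul(-1, 0)), 25) = Mul(Add(5, 0), 25) = Mul(5, 25) = 125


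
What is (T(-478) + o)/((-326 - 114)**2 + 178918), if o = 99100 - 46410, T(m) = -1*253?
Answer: 52437/372518 ≈ 0.14076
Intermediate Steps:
T(m) = -253
o = 52690
(T(-478) + o)/((-326 - 114)**2 + 178918) = (-253 + 52690)/((-326 - 114)**2 + 178918) = 52437/((-440)**2 + 178918) = 52437/(193600 + 178918) = 52437/372518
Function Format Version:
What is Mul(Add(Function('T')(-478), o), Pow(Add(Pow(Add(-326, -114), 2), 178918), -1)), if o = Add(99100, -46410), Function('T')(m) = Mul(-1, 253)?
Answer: Rational(52437, 372518) ≈ 0.14076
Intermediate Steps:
Function('T')(m) = -253
o = 52690
Mul(Add(Function('T')(-478), o), Pow(Add(Pow(Add(-326, -114), 2), 178918), -1)) = Mul(Add(-253, 52690), Pow(Add(Pow(Add(-326, -114), 2), 178918), -1)) = Mul(52437, Pow(Add(Pow(-440, 2), 178918), -1)) = Mul(52437, Pow(Add(193600, 178918), -1)) = Mul(52437, Pow(372518, -1)) = Mul(52437, Rational(1, 372518)) = Rational(52437, 372518)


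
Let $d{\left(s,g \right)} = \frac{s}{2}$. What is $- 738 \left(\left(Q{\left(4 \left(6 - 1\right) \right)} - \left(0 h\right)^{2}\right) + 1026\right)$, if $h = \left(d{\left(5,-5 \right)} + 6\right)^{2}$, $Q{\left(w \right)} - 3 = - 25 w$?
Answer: $-390402$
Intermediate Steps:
$d{\left(s,g \right)} = \frac{s}{2}$ ($d{\left(s,g \right)} = s \frac{1}{2} = \frac{s}{2}$)
$Q{\left(w \right)} = 3 - 25 w$
$h = \frac{289}{4}$ ($h = \left(\frac{1}{2} \cdot 5 + 6\right)^{2} = \left(\frac{5}{2} + 6\right)^{2} = \left(\frac{17}{2}\right)^{2} = \frac{289}{4} \approx 72.25$)
$- 738 \left(\left(Q{\left(4 \left(6 - 1\right) \right)} - \left(0 h\right)^{2}\right) + 1026\right) = - 738 \left(\left(\left(3 - 25 \cdot 4 \left(6 - 1\right)\right) - \left(0 \cdot \frac{289}{4}\right)^{2}\right) + 1026\right) = - 738 \left(\left(\left(3 - 25 \cdot 4 \cdot 5\right) - 0^{2}\right) + 1026\right) = - 738 \left(\left(\left(3 - 500\right) - 0\right) + 1026\right) = - 738 \left(\left(\left(3 - 500\right) + 0\right) + 1026\right) = - 738 \left(\left(-497 + 0\right) + 1026\right) = - 738 \left(-497 + 1026\right) = \left(-738\right) 529 = -390402$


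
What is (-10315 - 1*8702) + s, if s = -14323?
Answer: -33340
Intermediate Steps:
(-10315 - 1*8702) + s = (-10315 - 1*8702) - 14323 = (-10315 - 8702) - 14323 = -19017 - 14323 = -33340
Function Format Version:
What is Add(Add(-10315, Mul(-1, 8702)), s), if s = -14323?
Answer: -33340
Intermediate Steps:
Add(Add(-10315, Mul(-1, 8702)), s) = Add(Add(-10315, Mul(-1, 8702)), -14323) = Add(Add(-10315, -8702), -14323) = Add(-19017, -14323) = -33340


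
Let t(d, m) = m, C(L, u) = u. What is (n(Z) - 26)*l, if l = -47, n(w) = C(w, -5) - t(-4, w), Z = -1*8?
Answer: 1081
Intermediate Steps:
Z = -8
n(w) = -5 - w
(n(Z) - 26)*l = ((-5 - 1*(-8)) - 26)*(-47) = ((-5 + 8) - 26)*(-47) = (3 - 26)*(-47) = -23*(-47) = 1081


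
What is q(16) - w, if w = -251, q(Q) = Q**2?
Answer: 507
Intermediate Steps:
q(16) - w = 16**2 - 1*(-251) = 256 + 251 = 507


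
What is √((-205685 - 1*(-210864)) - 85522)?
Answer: 3*I*√8927 ≈ 283.45*I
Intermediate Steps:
√((-205685 - 1*(-210864)) - 85522) = √((-205685 + 210864) - 85522) = √(5179 - 85522) = √(-80343) = 3*I*√8927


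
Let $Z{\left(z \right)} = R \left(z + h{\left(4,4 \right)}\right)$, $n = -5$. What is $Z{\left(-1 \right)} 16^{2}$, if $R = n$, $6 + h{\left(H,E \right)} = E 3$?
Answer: $-6400$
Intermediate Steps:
$h{\left(H,E \right)} = -6 + 3 E$ ($h{\left(H,E \right)} = -6 + E 3 = -6 + 3 E$)
$R = -5$
$Z{\left(z \right)} = -30 - 5 z$ ($Z{\left(z \right)} = - 5 \left(z + \left(-6 + 3 \cdot 4\right)\right) = - 5 \left(z + \left(-6 + 12\right)\right) = - 5 \left(z + 6\right) = - 5 \left(6 + z\right) = -30 - 5 z$)
$Z{\left(-1 \right)} 16^{2} = \left(-30 - -5\right) 16^{2} = \left(-30 + 5\right) 256 = \left(-25\right) 256 = -6400$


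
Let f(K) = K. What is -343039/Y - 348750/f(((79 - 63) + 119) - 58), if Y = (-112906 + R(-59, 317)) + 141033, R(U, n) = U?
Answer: -9815129003/2161236 ≈ -4541.4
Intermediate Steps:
Y = 28068 (Y = (-112906 - 59) + 141033 = -112965 + 141033 = 28068)
-343039/Y - 348750/f(((79 - 63) + 119) - 58) = -343039/28068 - 348750/(((79 - 63) + 119) - 58) = -343039*1/28068 - 348750/((16 + 119) - 58) = -343039/28068 - 348750/(135 - 58) = -343039/28068 - 348750/77 = -9815129003/2161236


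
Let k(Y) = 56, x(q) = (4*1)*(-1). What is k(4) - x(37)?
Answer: 60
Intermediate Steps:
x(q) = -4 (x(q) = 4*(-1) = -4)
k(4) - x(37) = 56 - 1*(-4) = 56 + 4 = 60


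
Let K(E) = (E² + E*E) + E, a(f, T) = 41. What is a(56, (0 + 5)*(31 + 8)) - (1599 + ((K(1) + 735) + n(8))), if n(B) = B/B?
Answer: -2297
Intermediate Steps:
n(B) = 1
K(E) = E + 2*E² (K(E) = (E² + E²) + E = 2*E² + E = E + 2*E²)
a(56, (0 + 5)*(31 + 8)) - (1599 + ((K(1) + 735) + n(8))) = 41 - (1599 + ((1*(1 + 2*1) + 735) + 1)) = 41 - (1599 + ((1*(1 + 2) + 735) + 1)) = 41 - (1599 + ((1*3 + 735) + 1)) = 41 - (1599 + ((3 + 735) + 1)) = 41 - (1599 + (738 + 1)) = 41 - (1599 + 739) = 41 - 1*2338 = 41 - 2338 = -2297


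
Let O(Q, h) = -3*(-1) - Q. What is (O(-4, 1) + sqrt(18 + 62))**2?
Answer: 129 + 56*sqrt(5) ≈ 254.22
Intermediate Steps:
O(Q, h) = 3 - Q
(O(-4, 1) + sqrt(18 + 62))**2 = ((3 - 1*(-4)) + sqrt(18 + 62))**2 = ((3 + 4) + sqrt(80))**2 = (7 + 4*sqrt(5))**2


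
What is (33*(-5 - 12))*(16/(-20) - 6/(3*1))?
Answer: 7854/5 ≈ 1570.8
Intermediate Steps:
(33*(-5 - 12))*(16/(-20) - 6/(3*1)) = (33*(-17))*(16*(-1/20) - 6/3) = -561*(-4/5 - 6*1/3) = -561*(-4/5 - 2) = -561*(-14/5) = 7854/5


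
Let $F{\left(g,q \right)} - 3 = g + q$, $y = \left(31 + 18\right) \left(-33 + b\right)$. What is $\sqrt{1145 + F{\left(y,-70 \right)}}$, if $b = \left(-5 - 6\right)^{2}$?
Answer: $7 \sqrt{110} \approx 73.417$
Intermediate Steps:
$b = 121$ ($b = \left(-5 - 6\right)^{2} = \left(-11\right)^{2} = 121$)
$y = 4312$ ($y = \left(31 + 18\right) \left(-33 + 121\right) = 49 \cdot 88 = 4312$)
$F{\left(g,q \right)} = 3 + g + q$ ($F{\left(g,q \right)} = 3 + \left(g + q\right) = 3 + g + q$)
$\sqrt{1145 + F{\left(y,-70 \right)}} = \sqrt{1145 + \left(3 + 4312 - 70\right)} = \sqrt{1145 + 4245} = \sqrt{5390} = 7 \sqrt{110}$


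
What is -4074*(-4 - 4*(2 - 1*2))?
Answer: 16296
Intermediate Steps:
-4074*(-4 - 4*(2 - 1*2)) = -4074*(-4 - 4*(2 - 2)) = -4074*(-4 - 4*0) = -4074*(-4 + 0) = -4074*(-4) = 16296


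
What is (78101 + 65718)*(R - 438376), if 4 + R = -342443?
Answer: -112297183037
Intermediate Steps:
R = -342447 (R = -4 - 342443 = -342447)
(78101 + 65718)*(R - 438376) = (78101 + 65718)*(-342447 - 438376) = 143819*(-780823) = -112297183037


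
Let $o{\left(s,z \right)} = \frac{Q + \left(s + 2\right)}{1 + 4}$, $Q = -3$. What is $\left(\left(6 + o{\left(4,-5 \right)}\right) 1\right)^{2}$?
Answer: $\frac{1089}{25} \approx 43.56$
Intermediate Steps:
$o{\left(s,z \right)} = - \frac{1}{5} + \frac{s}{5}$ ($o{\left(s,z \right)} = \frac{-3 + \left(s + 2\right)}{1 + 4} = \frac{-3 + \left(2 + s\right)}{5} = \left(-1 + s\right) \frac{1}{5} = - \frac{1}{5} + \frac{s}{5}$)
$\left(\left(6 + o{\left(4,-5 \right)}\right) 1\right)^{2} = \left(\left(6 + \left(- \frac{1}{5} + \frac{1}{5} \cdot 4\right)\right) 1\right)^{2} = \left(\left(6 + \left(- \frac{1}{5} + \frac{4}{5}\right)\right) 1\right)^{2} = \left(\left(6 + \frac{3}{5}\right) 1\right)^{2} = \left(\frac{33}{5} \cdot 1\right)^{2} = \left(\frac{33}{5}\right)^{2} = \frac{1089}{25}$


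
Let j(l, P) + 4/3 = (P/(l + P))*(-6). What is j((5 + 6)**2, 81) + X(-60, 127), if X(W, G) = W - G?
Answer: -57794/303 ≈ -190.74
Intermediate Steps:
j(l, P) = -4/3 - 6*P/(P + l) (j(l, P) = -4/3 + (P/(l + P))*(-6) = -4/3 + (P/(P + l))*(-6) = -4/3 - 6*P/(P + l))
j((5 + 6)**2, 81) + X(-60, 127) = 2*(-11*81 - 2*(5 + 6)**2)/(3*(81 + (5 + 6)**2)) + (-60 - 1*127) = 2*(-891 - 2*11**2)/(3*(81 + 11**2)) + (-60 - 127) = 2*(-891 - 2*121)/(3*(81 + 121)) - 187 = (2/3)*(-891 - 242)/202 - 187 = (2/3)*(1/202)*(-1133) - 187 = -1133/303 - 187 = -57794/303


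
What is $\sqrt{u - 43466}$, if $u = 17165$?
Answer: $i \sqrt{26301} \approx 162.18 i$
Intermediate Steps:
$\sqrt{u - 43466} = \sqrt{17165 - 43466} = \sqrt{-26301} = i \sqrt{26301}$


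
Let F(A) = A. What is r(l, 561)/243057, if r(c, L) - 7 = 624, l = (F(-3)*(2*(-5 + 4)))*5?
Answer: 631/243057 ≈ 0.0025961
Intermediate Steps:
l = 30 (l = -6*(-5 + 4)*5 = -6*(-1)*5 = -3*(-2)*5 = 6*5 = 30)
r(c, L) = 631 (r(c, L) = 7 + 624 = 631)
r(l, 561)/243057 = 631/243057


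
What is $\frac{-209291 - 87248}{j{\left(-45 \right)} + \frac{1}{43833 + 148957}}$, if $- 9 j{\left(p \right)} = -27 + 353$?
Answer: $\frac{514527784290}{62849531} \approx 8186.7$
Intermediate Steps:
$j{\left(p \right)} = - \frac{326}{9}$ ($j{\left(p \right)} = - \frac{-27 + 353}{9} = \left(- \frac{1}{9}\right) 326 = - \frac{326}{9}$)
$\frac{-209291 - 87248}{j{\left(-45 \right)} + \frac{1}{43833 + 148957}} = \frac{-209291 - 87248}{- \frac{326}{9} + \frac{1}{43833 + 148957}} = - \frac{296539}{- \frac{326}{9} + \frac{1}{192790}} = - \frac{296539}{- \frac{62849531}{1735110}} = \left(-296539\right) \left(- \frac{1735110}{62849531}\right) = \frac{514527784290}{62849531}$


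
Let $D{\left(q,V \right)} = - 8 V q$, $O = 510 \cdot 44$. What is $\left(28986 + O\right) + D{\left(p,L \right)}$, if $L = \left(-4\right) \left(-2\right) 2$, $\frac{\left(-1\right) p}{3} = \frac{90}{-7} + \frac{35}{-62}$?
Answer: $\frac{10041042}{217} \approx 46272.0$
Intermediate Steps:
$O = 22440$
$p = \frac{17475}{434}$ ($p = - 3 \left(\frac{90}{-7} + \frac{35}{-62}\right) = - 3 \left(90 \left(- \frac{1}{7}\right) + 35 \left(- \frac{1}{62}\right)\right) = - 3 \left(- \frac{90}{7} - \frac{35}{62}\right) = \left(-3\right) \left(- \frac{5825}{434}\right) = \frac{17475}{434} \approx 40.265$)
$L = 16$ ($L = 8 \cdot 2 = 16$)
$D{\left(q,V \right)} = - 8 V q$
$\left(28986 + O\right) + D{\left(p,L \right)} = \left(28986 + 22440\right) - 128 \cdot \frac{17475}{434} = 51426 - \frac{1118400}{217} = \frac{10041042}{217}$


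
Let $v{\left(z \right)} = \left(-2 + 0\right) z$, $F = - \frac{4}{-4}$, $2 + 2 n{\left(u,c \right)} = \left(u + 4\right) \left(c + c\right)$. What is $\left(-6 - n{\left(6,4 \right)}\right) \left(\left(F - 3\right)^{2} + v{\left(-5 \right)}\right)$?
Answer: $-630$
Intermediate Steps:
$n{\left(u,c \right)} = -1 + c \left(4 + u\right)$ ($n{\left(u,c \right)} = -1 + \frac{\left(u + 4\right) \left(c + c\right)}{2} = -1 + \frac{\left(4 + u\right) 2 c}{2} = -1 + \frac{2 c \left(4 + u\right)}{2} = -1 + c \left(4 + u\right)$)
$F = 1$ ($F = \left(-4\right) \left(- \frac{1}{4}\right) = 1$)
$v{\left(z \right)} = - 2 z$
$\left(-6 - n{\left(6,4 \right)}\right) \left(\left(F - 3\right)^{2} + v{\left(-5 \right)}\right) = \left(-6 - \left(-1 + 4 \cdot 4 + 4 \cdot 6\right)\right) \left(\left(1 - 3\right)^{2} - -10\right) = \left(-6 - \left(-1 + 16 + 24\right)\right) \left(\left(-2\right)^{2} + 10\right) = \left(-6 - 39\right) \left(4 + 10\right) = \left(-6 - 39\right) 14 = \left(-45\right) 14 = -630$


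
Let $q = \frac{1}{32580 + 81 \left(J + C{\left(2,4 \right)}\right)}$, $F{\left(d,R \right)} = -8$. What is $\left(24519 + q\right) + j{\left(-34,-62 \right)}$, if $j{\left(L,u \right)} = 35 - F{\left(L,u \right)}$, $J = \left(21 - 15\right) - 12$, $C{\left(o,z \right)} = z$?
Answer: $\frac{796250917}{32418} \approx 24562.0$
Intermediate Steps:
$J = -6$ ($J = 6 - 12 = -6$)
$j{\left(L,u \right)} = 43$ ($j{\left(L,u \right)} = 35 - -8 = 35 + 8 = 43$)
$q = \frac{1}{32418}$ ($q = \frac{1}{32580 + 81 \left(-6 + 4\right)} = \frac{1}{32580 + 81 \left(-2\right)} = \frac{1}{32580 - 162} = \frac{1}{32418} \approx 3.0847 \cdot 10^{-5}$)
$\left(24519 + q\right) + j{\left(-34,-62 \right)} = \left(24519 + \frac{1}{32418}\right) + 43 = \frac{794856943}{32418} + 43 = \frac{796250917}{32418}$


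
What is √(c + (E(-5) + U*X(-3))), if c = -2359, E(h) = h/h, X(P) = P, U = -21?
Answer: 3*I*√255 ≈ 47.906*I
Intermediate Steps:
E(h) = 1
√(c + (E(-5) + U*X(-3))) = √(-2359 + (1 - 21*(-3))) = √(-2359 + (1 + 63)) = √(-2359 + 64) = √(-2295) = 3*I*√255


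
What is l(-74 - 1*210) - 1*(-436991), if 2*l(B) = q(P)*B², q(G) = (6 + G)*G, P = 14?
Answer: 11728831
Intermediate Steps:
q(G) = G*(6 + G)
l(B) = 140*B² (l(B) = ((14*(6 + 14))*B²)/2 = ((14*20)*B²)/2 = (280*B²)/2 = 140*B²)
l(-74 - 1*210) - 1*(-436991) = 140*(-74 - 1*210)² - 1*(-436991) = 140*(-74 - 210)² + 436991 = 140*(-284)² + 436991 = 140*80656 + 436991 = 11291840 + 436991 = 11728831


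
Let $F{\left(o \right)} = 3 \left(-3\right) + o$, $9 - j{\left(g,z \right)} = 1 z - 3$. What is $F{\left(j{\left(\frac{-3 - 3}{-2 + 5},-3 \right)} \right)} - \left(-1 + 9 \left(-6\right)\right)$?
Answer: $61$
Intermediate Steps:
$j{\left(g,z \right)} = 12 - z$ ($j{\left(g,z \right)} = 9 - \left(1 z - 3\right) = 9 - \left(z - 3\right) = 9 - \left(-3 + z\right) = 12 - z$)
$F{\left(o \right)} = -9 + o$
$F{\left(j{\left(\frac{-3 - 3}{-2 + 5},-3 \right)} \right)} - \left(-1 + 9 \left(-6\right)\right) = \left(-9 + \left(12 - -3\right)\right) - \left(-1 + 9 \left(-6\right)\right) = \left(-9 + \left(12 + 3\right)\right) - \left(-1 - 54\right) = \left(-9 + 15\right) - -55 = 6 + 55 = 61$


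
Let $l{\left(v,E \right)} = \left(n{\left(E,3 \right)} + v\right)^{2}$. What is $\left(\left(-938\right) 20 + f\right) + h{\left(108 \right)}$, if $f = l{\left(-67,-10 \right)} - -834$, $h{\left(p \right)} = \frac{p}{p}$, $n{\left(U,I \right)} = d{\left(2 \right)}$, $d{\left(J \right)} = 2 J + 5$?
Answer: $-14561$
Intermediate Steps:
$d{\left(J \right)} = 5 + 2 J$
$n{\left(U,I \right)} = 9$ ($n{\left(U,I \right)} = 5 + 2 \cdot 2 = 5 + 4 = 9$)
$l{\left(v,E \right)} = \left(9 + v\right)^{2}$
$h{\left(p \right)} = 1$
$f = 4198$ ($f = \left(9 - 67\right)^{2} - -834 = \left(-58\right)^{2} + 834 = 3364 + 834 = 4198$)
$\left(\left(-938\right) 20 + f\right) + h{\left(108 \right)} = \left(\left(-938\right) 20 + 4198\right) + 1 = \left(-18760 + 4198\right) + 1 = -14562 + 1 = -14561$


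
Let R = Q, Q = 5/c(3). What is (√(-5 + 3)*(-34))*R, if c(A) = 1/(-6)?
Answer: 1020*I*√2 ≈ 1442.5*I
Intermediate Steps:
c(A) = -⅙
Q = -30 (Q = 5/(-⅙) = 5*(-6) = -30)
R = -30
(√(-5 + 3)*(-34))*R = (√(-5 + 3)*(-34))*(-30) = (√(-2)*(-34))*(-30) = ((I*√2)*(-34))*(-30) = -34*I*√2*(-30) = 1020*I*√2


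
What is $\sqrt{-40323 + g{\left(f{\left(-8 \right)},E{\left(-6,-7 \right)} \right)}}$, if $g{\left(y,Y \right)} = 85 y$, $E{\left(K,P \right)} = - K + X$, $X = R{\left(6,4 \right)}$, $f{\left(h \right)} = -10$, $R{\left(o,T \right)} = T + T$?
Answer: $i \sqrt{41173} \approx 202.91 i$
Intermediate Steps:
$R{\left(o,T \right)} = 2 T$
$X = 8$ ($X = 2 \cdot 4 = 8$)
$E{\left(K,P \right)} = 8 - K$ ($E{\left(K,P \right)} = - K + 8 = 8 - K$)
$\sqrt{-40323 + g{\left(f{\left(-8 \right)},E{\left(-6,-7 \right)} \right)}} = \sqrt{-40323 + 85 \left(-10\right)} = \sqrt{-40323 - 850} = \sqrt{-41173} = i \sqrt{41173}$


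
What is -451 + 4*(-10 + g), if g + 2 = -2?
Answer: -507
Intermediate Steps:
g = -4 (g = -2 - 2 = -4)
-451 + 4*(-10 + g) = -451 + 4*(-10 - 4) = -451 + 4*(-14) = -451 - 56 = -507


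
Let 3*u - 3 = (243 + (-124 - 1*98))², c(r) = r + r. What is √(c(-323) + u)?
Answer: I*√498 ≈ 22.316*I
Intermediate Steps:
c(r) = 2*r
u = 148 (u = 1 + (243 + (-124 - 1*98))²/3 = 1 + (243 + (-124 - 98))²/3 = 1 + (243 - 222)²/3 = 1 + (⅓)*21² = 1 + (⅓)*441 = 1 + 147 = 148)
√(c(-323) + u) = √(2*(-323) + 148) = √(-646 + 148) = √(-498) = I*√498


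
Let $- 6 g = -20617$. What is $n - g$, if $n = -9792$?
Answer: $- \frac{79369}{6} \approx -13228.0$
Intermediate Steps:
$g = \frac{20617}{6}$ ($g = \left(- \frac{1}{6}\right) \left(-20617\right) = \frac{20617}{6} \approx 3436.2$)
$n - g = -9792 - \frac{20617}{6} = - \frac{79369}{6}$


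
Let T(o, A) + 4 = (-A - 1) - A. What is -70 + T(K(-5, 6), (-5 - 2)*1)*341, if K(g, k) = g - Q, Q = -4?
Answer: 2999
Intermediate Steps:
K(g, k) = 4 + g (K(g, k) = g - 1*(-4) = g + 4 = 4 + g)
T(o, A) = -5 - 2*A (T(o, A) = -4 + ((-A - 1) - A) = -4 + ((-1 - A) - A) = -4 + (-1 - 2*A) = -5 - 2*A)
-70 + T(K(-5, 6), (-5 - 2)*1)*341 = -70 + (-5 - 2*(-5 - 2))*341 = -70 + (-5 - (-14))*341 = -70 + (-5 - 2*(-7))*341 = -70 + (-5 + 14)*341 = -70 + 9*341 = -70 + 3069 = 2999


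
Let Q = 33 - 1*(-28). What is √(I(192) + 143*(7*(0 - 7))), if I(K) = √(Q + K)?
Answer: √(-7007 + √253) ≈ 83.613*I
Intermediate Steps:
Q = 61 (Q = 33 + 28 = 61)
I(K) = √(61 + K)
√(I(192) + 143*(7*(0 - 7))) = √(√(61 + 192) + 143*(7*(0 - 7))) = √(√253 + 143*(7*(-7))) = √(√253 + 143*(-49)) = √(√253 - 7007) = √(-7007 + √253)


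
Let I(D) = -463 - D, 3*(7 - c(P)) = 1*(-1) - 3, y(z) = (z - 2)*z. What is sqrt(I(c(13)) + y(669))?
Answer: sqrt(4011765)/3 ≈ 667.65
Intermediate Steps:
y(z) = z*(-2 + z) (y(z) = (-2 + z)*z = z*(-2 + z))
c(P) = 25/3 (c(P) = 7 - (1*(-1) - 3)/3 = 7 - (-1 - 3)/3 = 7 - 1/3*(-4) = 7 + 4/3 = 25/3)
sqrt(I(c(13)) + y(669)) = sqrt((-463 - 1*25/3) + 669*(-2 + 669)) = sqrt((-463 - 25/3) + 669*667) = sqrt(-1414/3 + 446223) = sqrt(1337255/3) = sqrt(4011765)/3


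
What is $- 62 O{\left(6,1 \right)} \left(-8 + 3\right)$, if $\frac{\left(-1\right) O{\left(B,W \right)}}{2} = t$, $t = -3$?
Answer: $1860$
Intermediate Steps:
$O{\left(B,W \right)} = 6$ ($O{\left(B,W \right)} = \left(-2\right) \left(-3\right) = 6$)
$- 62 O{\left(6,1 \right)} \left(-8 + 3\right) = - 62 \cdot 6 \left(-8 + 3\right) = - 62 \cdot 6 \left(-5\right) = \left(-62\right) \left(-30\right) = 1860$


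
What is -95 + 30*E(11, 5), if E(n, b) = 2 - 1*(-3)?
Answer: 55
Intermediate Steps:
E(n, b) = 5 (E(n, b) = 2 + 3 = 5)
-95 + 30*E(11, 5) = -95 + 30*5 = -95 + 150 = 55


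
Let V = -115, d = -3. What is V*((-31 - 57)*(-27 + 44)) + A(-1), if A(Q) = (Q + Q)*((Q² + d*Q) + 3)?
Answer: 172026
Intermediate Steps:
A(Q) = 2*Q*(3 + Q² - 3*Q) (A(Q) = (Q + Q)*((Q² - 3*Q) + 3) = (2*Q)*(3 + Q² - 3*Q) = 2*Q*(3 + Q² - 3*Q))
V*((-31 - 57)*(-27 + 44)) + A(-1) = -115*(-31 - 57)*(-27 + 44) + 2*(-1)*(3 + (-1)² - 3*(-1)) = -(-10120)*17 + 2*(-1)*(3 + 1 + 3) = -115*(-1496) + 2*(-1)*7 = 172040 - 14 = 172026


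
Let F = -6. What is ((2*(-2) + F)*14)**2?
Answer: 19600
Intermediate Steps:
((2*(-2) + F)*14)**2 = ((2*(-2) - 6)*14)**2 = ((-4 - 6)*14)**2 = (-10*14)**2 = (-140)**2 = 19600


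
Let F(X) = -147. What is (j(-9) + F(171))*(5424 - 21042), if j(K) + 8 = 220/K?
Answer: 8407690/3 ≈ 2.8026e+6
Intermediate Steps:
j(K) = -8 + 220/K
(j(-9) + F(171))*(5424 - 21042) = ((-8 + 220/(-9)) - 147)*(5424 - 21042) = ((-8 + 220*(-1/9)) - 147)*(-15618) = ((-8 - 220/9) - 147)*(-15618) = (-292/9 - 147)*(-15618) = -1615/9*(-15618) = 8407690/3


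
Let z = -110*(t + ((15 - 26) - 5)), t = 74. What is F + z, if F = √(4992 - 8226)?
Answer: -6380 + 7*I*√66 ≈ -6380.0 + 56.868*I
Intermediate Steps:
F = 7*I*√66 (F = √(-3234) = 7*I*√66 ≈ 56.868*I)
z = -6380 (z = -110*(74 + ((15 - 26) - 5)) = -110*(74 + (-11 - 5)) = -110*(74 - 16) = -110*58 = -6380)
F + z = 7*I*√66 - 6380 = -6380 + 7*I*√66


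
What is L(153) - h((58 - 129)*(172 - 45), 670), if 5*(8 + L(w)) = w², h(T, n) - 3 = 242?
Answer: 22144/5 ≈ 4428.8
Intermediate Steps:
h(T, n) = 245 (h(T, n) = 3 + 242 = 245)
L(w) = -8 + w²/5
L(153) - h((58 - 129)*(172 - 45), 670) = (-8 + (⅕)*153²) - 1*245 = (-8 + (⅕)*23409) - 245 = (-8 + 23409/5) - 245 = 23369/5 - 245 = 22144/5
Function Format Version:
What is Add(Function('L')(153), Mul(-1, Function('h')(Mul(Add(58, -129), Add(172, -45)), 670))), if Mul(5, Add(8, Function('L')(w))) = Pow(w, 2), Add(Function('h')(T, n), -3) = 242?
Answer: Rational(22144, 5) ≈ 4428.8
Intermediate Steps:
Function('h')(T, n) = 245 (Function('h')(T, n) = Add(3, 242) = 245)
Function('L')(w) = Add(-8, Mul(Rational(1, 5), Pow(w, 2)))
Add(Function('L')(153), Mul(-1, Function('h')(Mul(Add(58, -129), Add(172, -45)), 670))) = Add(Add(-8, Mul(Rational(1, 5), Pow(153, 2))), Mul(-1, 245)) = Add(Add(-8, Mul(Rational(1, 5), 23409)), -245) = Add(Add(-8, Rational(23409, 5)), -245) = Add(Rational(23369, 5), -245) = Rational(22144, 5)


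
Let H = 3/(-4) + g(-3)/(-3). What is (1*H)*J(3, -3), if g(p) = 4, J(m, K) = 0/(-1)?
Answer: 0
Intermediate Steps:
J(m, K) = 0 (J(m, K) = 0*(-1) = 0)
H = -25/12 (H = 3/(-4) + 4/(-3) = 3*(-1/4) + 4*(-1/3) = -3/4 - 4/3 = -25/12 ≈ -2.0833)
(1*H)*J(3, -3) = (1*(-25/12))*0 = -25/12*0 = 0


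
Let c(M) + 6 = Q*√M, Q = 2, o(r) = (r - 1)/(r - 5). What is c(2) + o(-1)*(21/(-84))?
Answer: -73/12 + 2*√2 ≈ -3.2549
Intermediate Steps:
o(r) = (-1 + r)/(-5 + r)
c(M) = -6 + 2*√M
c(2) + o(-1)*(21/(-84)) = (-6 + 2*√2) + ((-1 - 1)/(-5 - 1))*(21/(-84)) = (-6 + 2*√2) + (-2/(-6))*(21*(-1/84)) = (-6 + 2*√2) - ⅙*(-2)*(-¼) = (-6 + 2*√2) + (⅓)*(-¼) = (-6 + 2*√2) - 1/12 = -73/12 + 2*√2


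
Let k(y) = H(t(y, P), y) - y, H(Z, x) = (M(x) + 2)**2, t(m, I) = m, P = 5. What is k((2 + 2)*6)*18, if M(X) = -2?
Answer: -432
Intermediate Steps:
H(Z, x) = 0 (H(Z, x) = (-2 + 2)**2 = 0**2 = 0)
k(y) = -y (k(y) = 0 - y = -y)
k((2 + 2)*6)*18 = -(2 + 2)*6*18 = -4*6*18 = -1*24*18 = -24*18 = -432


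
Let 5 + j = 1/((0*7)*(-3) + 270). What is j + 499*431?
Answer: 58067281/270 ≈ 2.1506e+5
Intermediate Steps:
j = -1349/270 (j = -5 + 1/((0*7)*(-3) + 270) = -5 + 1/(0*(-3) + 270) = -5 + 1/(0 + 270) = -5 + 1/270 = -1349/270 ≈ -4.9963)
j + 499*431 = -1349/270 + 499*431 = -1349/270 + 215069 = 58067281/270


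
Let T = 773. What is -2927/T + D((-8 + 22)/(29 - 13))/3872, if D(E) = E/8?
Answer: -725328605/191555584 ≈ -3.7865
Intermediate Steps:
D(E) = E/8 (D(E) = E*(⅛) = E/8)
-2927/T + D((-8 + 22)/(29 - 13))/3872 = -2927/773 + (((-8 + 22)/(29 - 13))/8)/3872 = -2927*1/773 + ((14/16)/8)*(1/3872) = -2927/773 + ((14*(1/16))/8)*(1/3872) = -2927/773 + ((⅛)*(7/8))*(1/3872) = -2927/773 + (7/64)*(1/3872) = -2927/773 + 7/247808 = -725328605/191555584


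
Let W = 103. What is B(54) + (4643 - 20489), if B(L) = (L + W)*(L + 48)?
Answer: 168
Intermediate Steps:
B(L) = (48 + L)*(103 + L) (B(L) = (L + 103)*(L + 48) = (103 + L)*(48 + L) = (48 + L)*(103 + L))
B(54) + (4643 - 20489) = (4944 + 54**2 + 151*54) + (4643 - 20489) = (4944 + 2916 + 8154) - 15846 = 16014 - 15846 = 168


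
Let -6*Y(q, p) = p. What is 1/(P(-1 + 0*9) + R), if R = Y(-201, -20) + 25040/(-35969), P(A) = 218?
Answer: 107907/23808296 ≈ 0.0045323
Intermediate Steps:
Y(q, p) = -p/6
R = 284570/107907 (R = -⅙*(-20) + 25040/(-35969) = 10/3 + 25040*(-1/35969) = 10/3 - 25040/35969 = 284570/107907 ≈ 2.6372)
1/(P(-1 + 0*9) + R) = 1/(218 + 284570/107907) = 1/(23808296/107907) = 107907/23808296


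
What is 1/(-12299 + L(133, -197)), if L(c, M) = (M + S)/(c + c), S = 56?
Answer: -266/3271675 ≈ -8.1304e-5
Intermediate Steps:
L(c, M) = (56 + M)/(2*c) (L(c, M) = (M + 56)/(c + c) = (56 + M)/((2*c)) = (56 + M)*(1/(2*c)) = (56 + M)/(2*c))
1/(-12299 + L(133, -197)) = 1/(-12299 + (½)*(56 - 197)/133) = 1/(-12299 + (½)*(1/133)*(-141)) = 1/(-12299 - 141/266) = 1/(-3271675/266) = -266/3271675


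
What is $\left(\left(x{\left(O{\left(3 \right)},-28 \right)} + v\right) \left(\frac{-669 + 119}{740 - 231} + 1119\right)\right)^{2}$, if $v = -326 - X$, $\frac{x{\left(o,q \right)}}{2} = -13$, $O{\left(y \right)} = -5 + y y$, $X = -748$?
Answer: $\frac{50774652633923856}{259081} \approx 1.9598 \cdot 10^{11}$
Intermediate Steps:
$O{\left(y \right)} = -5 + y^{2}$
$x{\left(o,q \right)} = -26$ ($x{\left(o,q \right)} = 2 \left(-13\right) = -26$)
$v = 422$ ($v = -326 - -748 = -326 + 748 = 422$)
$\left(\left(x{\left(O{\left(3 \right)},-28 \right)} + v\right) \left(\frac{-669 + 119}{740 - 231} + 1119\right)\right)^{2} = \left(\left(-26 + 422\right) \left(\frac{-669 + 119}{740 - 231} + 1119\right)\right)^{2} = \left(396 \left(- \frac{550}{509} + 1119\right)\right)^{2} = \left(396 \cdot \frac{569021}{509}\right)^{2} = \left(\frac{225332316}{509}\right)^{2} = \frac{50774652633923856}{259081}$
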